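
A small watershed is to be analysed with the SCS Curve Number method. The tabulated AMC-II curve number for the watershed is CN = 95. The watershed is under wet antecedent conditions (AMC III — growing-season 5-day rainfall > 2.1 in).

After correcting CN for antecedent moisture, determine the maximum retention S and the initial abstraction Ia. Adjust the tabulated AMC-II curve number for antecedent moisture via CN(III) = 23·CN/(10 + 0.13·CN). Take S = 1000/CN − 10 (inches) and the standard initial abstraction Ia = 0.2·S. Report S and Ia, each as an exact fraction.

CN(III) from CN(II)=95: (23·95)/(10 + 0.13·95) = 43700/447 ≈ 97.763
S = 1000/(43700/447) − 10 = 100/437 in ≈ 0.229 in
Ia = 0.2·(100/437) = 20/437 in ≈ 0.046 in

S = 100/437 in ≈ 0.229 in; Ia = 20/437 in ≈ 0.046 in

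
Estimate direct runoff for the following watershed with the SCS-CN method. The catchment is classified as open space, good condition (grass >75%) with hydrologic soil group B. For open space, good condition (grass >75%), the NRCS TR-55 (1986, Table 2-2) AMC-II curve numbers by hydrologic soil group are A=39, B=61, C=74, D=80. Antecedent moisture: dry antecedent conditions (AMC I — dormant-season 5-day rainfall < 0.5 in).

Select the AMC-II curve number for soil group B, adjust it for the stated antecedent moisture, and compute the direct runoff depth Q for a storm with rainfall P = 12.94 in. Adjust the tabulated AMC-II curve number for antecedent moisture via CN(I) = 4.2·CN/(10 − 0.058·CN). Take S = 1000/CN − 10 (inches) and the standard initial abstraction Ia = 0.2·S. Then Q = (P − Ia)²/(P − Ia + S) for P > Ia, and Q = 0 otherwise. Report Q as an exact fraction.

NRCS table: open space, good condition (grass >75%), soil group B → CN(II) = 61
Dry (AMC I): CN(I) = 4.2·61/(10 − 0.058·61) = (1281/5)/(3231/500) = 42700/1077 ≈ 39.647
S = 1000/(42700/1077) − 10 = 6500/427 in ≈ 15.222 in
Ia = 0.2S: 0.2·15.222 = 3.044 in (exactly 1300/427)
P − Ia = 12.940 − 3.044 = 211269/21350 ≈ 9.896 in (> 0, runoff occurs)
Q = (211269/21350)²/((211269/21350) + 6500/427) = (44634590361/455822500)/(536269/21350) = 44634590361/11449343150 in ≈ 3.898 in

Q = 44634590361/11449343150 in ≈ 3.898 in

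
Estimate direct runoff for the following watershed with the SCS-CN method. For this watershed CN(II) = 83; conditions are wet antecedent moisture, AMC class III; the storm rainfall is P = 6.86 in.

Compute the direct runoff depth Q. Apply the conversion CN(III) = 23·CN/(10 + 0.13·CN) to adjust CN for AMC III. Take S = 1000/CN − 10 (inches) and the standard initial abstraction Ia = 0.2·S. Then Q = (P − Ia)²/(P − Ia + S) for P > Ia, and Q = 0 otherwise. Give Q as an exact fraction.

CN(III) from CN(II)=83: (23·83)/(10 + 0.13·83) = 190900/2079 ≈ 91.823
S = 1000/(190900/2079) − 10 = 1700/1909 in ≈ 0.891 in
Initial abstraction Ia = S/5 = (1700/1909)/5 = 340/1909 ≈ 0.178 in
Excess rainfall: 6.860 − 0.178 = 6.682 in; P > Ia so Q > 0
Q: (637787/95450)² ÷ (722787/95450) = 406772257369/68990019150 in (≈ 5.896 in)

Q = 406772257369/68990019150 in ≈ 5.896 in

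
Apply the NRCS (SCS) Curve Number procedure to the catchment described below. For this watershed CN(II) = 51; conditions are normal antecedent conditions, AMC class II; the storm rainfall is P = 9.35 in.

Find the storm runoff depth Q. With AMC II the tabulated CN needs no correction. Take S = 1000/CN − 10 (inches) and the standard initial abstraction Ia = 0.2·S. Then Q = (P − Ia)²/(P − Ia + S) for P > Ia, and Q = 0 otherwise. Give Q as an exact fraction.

Q = 57410929/17724540 in ≈ 3.239 in

CN(II) = 51; AMC II needs no correction.
Retention S: 1000/CN − 10 with CN=51.000 → S = 490/51 ≈ 9.608 in
Ia = 0.2·(490/51) = 98/51 in ≈ 1.922 in
P − Ia = 9.350 − 1.922 = 7577/1020 ≈ 7.428 in (> 0, runoff occurs)
Q = (7577/1020)²/((7577/1020) + 490/51) = (57410929/1040400)/(17377/1020) = 57410929/17724540 in ≈ 3.239 in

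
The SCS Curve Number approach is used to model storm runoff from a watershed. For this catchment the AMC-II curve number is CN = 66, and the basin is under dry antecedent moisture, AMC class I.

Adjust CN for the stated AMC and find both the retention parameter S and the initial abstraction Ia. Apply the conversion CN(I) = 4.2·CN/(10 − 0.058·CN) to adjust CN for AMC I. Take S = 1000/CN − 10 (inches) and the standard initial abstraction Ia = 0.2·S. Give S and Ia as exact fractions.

S = 8500/693 in ≈ 12.266 in; Ia = 1700/693 in ≈ 2.453 in

Dry (AMC I): CN(I) = 4.2·66/(10 − 0.058·66) = (1386/5)/(1543/250) = 69300/1543 ≈ 44.913
Retention S: 1000/CN − 10 with CN=44.913 → S = 8500/693 ≈ 12.266 in
Ia = 0.2·(8500/693) = 1700/693 in ≈ 2.453 in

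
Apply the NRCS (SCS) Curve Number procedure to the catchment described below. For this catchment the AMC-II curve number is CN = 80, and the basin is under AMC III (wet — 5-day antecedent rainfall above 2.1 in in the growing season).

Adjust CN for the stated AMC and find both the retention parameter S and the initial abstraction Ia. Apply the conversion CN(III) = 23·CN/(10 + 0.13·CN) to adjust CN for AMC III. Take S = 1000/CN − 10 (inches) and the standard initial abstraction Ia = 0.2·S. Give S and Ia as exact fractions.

CN(III) from CN(II)=80: (23·80)/(10 + 0.13·80) = 4600/51 ≈ 90.196
Retention S: 1000/CN − 10 with CN=90.196 → S = 25/23 ≈ 1.087 in
Initial abstraction Ia = S/5 = (25/23)/5 = 5/23 ≈ 0.217 in

S = 25/23 in ≈ 1.087 in; Ia = 5/23 in ≈ 0.217 in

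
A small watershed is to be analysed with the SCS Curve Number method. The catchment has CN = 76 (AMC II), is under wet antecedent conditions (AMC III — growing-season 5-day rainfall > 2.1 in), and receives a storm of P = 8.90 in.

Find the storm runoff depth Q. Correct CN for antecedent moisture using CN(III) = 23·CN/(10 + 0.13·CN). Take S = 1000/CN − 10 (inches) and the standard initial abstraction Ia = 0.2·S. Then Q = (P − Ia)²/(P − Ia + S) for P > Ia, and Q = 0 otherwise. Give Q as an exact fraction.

Adjust CN=76 to AMC III: 23·76/(10 + 0.13·76) → 1748 ÷ (497/25) = 43700/497 ≈ 87.928
Retention S: 1000/CN − 10 with CN=87.928 → S = 600/437 ≈ 1.373 in
Initial abstraction Ia = S/5 = (600/437)/5 = 120/437 ≈ 0.275 in
P − Ia = 8.900 − 0.275 = 37693/4370 ≈ 8.625 in (> 0, runoff occurs)
Q = (37693/4370)²/((37693/4370) + 600/437) = (1420762249/19096900)/(43693/4370) = 1420762249/190938410 in ≈ 7.441 in

Q = 1420762249/190938410 in ≈ 7.441 in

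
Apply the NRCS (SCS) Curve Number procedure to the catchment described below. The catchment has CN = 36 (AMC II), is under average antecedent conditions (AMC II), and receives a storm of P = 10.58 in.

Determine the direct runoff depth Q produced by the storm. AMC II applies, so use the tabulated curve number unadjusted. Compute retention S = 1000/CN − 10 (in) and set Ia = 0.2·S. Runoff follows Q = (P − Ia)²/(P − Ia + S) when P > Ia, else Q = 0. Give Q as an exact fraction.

Q = 9991921/5022450 in ≈ 1.989 in

AMC II — tabulated CN = 36 applies directly.
Retention S: 1000/CN − 10 with CN=36.000 → S = 160/9 ≈ 17.778 in
Initial abstraction Ia = S/5 = (160/9)/5 = 32/9 ≈ 3.556 in
Excess rainfall: 10.580 − 3.556 = 7.024 in; P > Ia so Q > 0
Q = (3161/450)²/((3161/450) + 160/9) = (9991921/202500)/(11161/450) = 9991921/5022450 in ≈ 1.989 in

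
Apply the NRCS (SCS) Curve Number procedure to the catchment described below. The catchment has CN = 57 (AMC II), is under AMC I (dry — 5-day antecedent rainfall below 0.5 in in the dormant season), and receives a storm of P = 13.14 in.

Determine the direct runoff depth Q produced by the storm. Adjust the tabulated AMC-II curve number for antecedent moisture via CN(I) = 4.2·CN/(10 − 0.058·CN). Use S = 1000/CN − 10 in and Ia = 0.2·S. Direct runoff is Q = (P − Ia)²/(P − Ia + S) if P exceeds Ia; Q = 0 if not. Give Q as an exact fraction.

Adjust CN=57 to AMC I: 4.2·57/(10 − 0.058·57) → (1197/5) ÷ (3347/500) = 119700/3347 ≈ 35.763
Retention S: 1000/CN − 10 with CN=35.763 → S = 21500/1197 ≈ 17.962 in
Ia = 0.2S: 0.2·17.962 = 3.592 in (exactly 4300/1197)
Since P=13.140 > Ia=3.592: effective rainfall P−Ia = 571429/59850 in
Q: (571429/59850)² ÷ (1646429/59850) = 326531102041/98538775650 in (≈ 3.314 in)

Q = 326531102041/98538775650 in ≈ 3.314 in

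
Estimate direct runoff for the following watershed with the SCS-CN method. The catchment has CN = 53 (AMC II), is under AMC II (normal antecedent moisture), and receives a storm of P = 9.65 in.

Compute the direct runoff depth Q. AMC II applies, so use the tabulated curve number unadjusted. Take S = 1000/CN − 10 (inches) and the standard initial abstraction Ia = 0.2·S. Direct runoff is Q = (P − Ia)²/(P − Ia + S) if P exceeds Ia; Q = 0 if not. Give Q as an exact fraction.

Average conditions: CN = 53 (no AMC adjustment).
Max retention: S = 1000/53 − 10 = 470/53 in (≈ 8.868 in)
Initial abstraction Ia = S/5 = (470/53)/5 = 94/53 ≈ 1.774 in
Excess rainfall: 9.650 − 1.774 = 7.876 in; P > Ia so Q > 0
Q: (8349/1060)² ÷ (17749/1060) = 69705801/18813940 in (≈ 3.705 in)

Q = 69705801/18813940 in ≈ 3.705 in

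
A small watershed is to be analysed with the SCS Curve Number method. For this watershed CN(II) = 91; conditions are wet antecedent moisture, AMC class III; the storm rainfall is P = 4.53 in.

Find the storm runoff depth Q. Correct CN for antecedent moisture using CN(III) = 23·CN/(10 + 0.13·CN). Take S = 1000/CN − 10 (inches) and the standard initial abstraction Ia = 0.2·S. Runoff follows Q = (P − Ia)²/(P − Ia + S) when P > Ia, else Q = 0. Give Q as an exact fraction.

Q = 288379985547/71170999900 in ≈ 4.052 in

Adjust CN=91 to AMC III: 23·91/(10 + 0.13·91) → 2093 ÷ (2183/100) = 209300/2183 ≈ 95.877
S = 1000/(209300/2183) − 10 = 900/2093 in ≈ 0.430 in
Initial abstraction Ia = S/5 = (900/2093)/5 = 180/2093 ≈ 0.086 in
P − Ia = 4.530 − 0.086 = 930129/209300 ≈ 4.444 in (> 0, runoff occurs)
Runoff Q = (P−Ia)²/(P−Ia+S) = (4.444)²/(4.444+0.430) = 288379985547/71170999900 ≈ 4.052 in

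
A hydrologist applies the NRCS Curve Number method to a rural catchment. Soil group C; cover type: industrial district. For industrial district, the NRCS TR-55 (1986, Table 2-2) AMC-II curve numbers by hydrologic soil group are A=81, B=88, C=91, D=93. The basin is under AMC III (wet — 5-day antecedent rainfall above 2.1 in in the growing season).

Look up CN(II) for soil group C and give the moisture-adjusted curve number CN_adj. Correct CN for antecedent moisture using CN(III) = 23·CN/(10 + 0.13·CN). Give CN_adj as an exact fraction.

CN_adj = 209300/2183 ≈ 95.877

NRCS table: industrial district, soil group C → CN(II) = 91
Wet (AMC III): CN(III) = 23·91/(10 + 0.13·91) = 2093/(2183/100) = 209300/2183 ≈ 95.877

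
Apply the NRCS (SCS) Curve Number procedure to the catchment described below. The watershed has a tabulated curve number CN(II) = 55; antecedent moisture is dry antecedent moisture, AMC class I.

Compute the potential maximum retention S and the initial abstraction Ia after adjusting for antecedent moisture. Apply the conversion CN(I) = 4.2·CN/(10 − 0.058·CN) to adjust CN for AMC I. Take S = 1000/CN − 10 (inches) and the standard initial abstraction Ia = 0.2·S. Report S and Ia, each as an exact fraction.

S = 1500/77 in ≈ 19.481 in; Ia = 300/77 in ≈ 3.896 in

Dry (AMC I): CN(I) = 4.2·55/(10 − 0.058·55) = 231/(681/100) = 7700/227 ≈ 33.921
Max retention: S = 1000/(7700/227) − 10 = 1500/77 in (≈ 19.481 in)
Initial abstraction Ia = S/5 = (1500/77)/5 = 300/77 ≈ 3.896 in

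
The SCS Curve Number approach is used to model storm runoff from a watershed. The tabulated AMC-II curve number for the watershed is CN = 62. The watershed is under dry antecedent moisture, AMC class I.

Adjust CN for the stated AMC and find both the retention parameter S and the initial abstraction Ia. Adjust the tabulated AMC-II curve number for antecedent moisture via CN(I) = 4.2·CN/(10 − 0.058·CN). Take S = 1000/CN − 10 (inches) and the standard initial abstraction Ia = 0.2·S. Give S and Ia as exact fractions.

CN(I) from CN(II)=62: (4.2·62)/(10 − 0.058·62) = 65100/1601 ≈ 40.662
Retention S: 1000/CN − 10 with CN=40.662 → S = 9500/651 ≈ 14.593 in
Ia = 0.2·(9500/651) = 1900/651 in ≈ 2.919 in

S = 9500/651 in ≈ 14.593 in; Ia = 1900/651 in ≈ 2.919 in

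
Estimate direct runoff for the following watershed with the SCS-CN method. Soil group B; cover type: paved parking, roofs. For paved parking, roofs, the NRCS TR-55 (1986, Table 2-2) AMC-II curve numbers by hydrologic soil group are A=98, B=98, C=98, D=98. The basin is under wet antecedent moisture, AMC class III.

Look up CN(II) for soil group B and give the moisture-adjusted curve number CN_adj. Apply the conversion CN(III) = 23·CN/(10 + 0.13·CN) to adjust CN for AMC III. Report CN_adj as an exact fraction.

NRCS table: paved parking, roofs, soil group B → CN(II) = 98
CN(III) from CN(II)=98: (23·98)/(10 + 0.13·98) = 112700/1137 ≈ 99.120

CN_adj = 112700/1137 ≈ 99.120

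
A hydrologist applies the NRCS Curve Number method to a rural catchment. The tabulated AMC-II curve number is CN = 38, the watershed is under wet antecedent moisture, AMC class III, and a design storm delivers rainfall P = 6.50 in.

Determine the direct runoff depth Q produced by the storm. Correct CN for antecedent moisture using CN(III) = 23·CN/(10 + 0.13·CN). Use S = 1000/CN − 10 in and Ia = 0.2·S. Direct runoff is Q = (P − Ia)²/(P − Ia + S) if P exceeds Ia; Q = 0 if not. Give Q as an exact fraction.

Adjust CN=38 to AMC III: 23·38/(10 + 0.13·38) → 874 ÷ (747/50) = 43700/747 ≈ 58.501
S = 1000/(43700/747) − 10 = 3100/437 in ≈ 7.094 in
Ia = 0.2·(3100/437) = 620/437 in ≈ 1.419 in
Excess rainfall: 6.500 − 1.419 = 5.081 in; P > Ia so Q > 0
Q = (4441/874)²/((4441/874) + 3100/437) = (19722481/763876)/(10641/874) = 19722481/9300234 in ≈ 2.121 in

Q = 19722481/9300234 in ≈ 2.121 in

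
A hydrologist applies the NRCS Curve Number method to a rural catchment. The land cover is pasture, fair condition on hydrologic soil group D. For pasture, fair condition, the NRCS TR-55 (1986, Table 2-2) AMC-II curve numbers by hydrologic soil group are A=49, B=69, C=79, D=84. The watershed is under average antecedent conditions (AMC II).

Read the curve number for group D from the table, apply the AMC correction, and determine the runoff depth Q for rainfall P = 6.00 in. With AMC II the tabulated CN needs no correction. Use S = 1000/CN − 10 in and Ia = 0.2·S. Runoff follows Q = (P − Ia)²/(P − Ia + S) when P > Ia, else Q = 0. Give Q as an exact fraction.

Q = 6962/1659 in ≈ 4.197 in

NRCS table: pasture, fair condition, soil group D → CN(II) = 84
CN(II) = 84; AMC II needs no correction.
Retention S: 1000/CN − 10 with CN=84.000 → S = 40/21 ≈ 1.905 in
Ia = 0.2·(40/21) = 8/21 in ≈ 0.381 in
P − Ia = 6.000 − 0.381 = 118/21 ≈ 5.619 in (> 0, runoff occurs)
Q: (118/21)² ÷ (158/21) = 6962/1659 in (≈ 4.197 in)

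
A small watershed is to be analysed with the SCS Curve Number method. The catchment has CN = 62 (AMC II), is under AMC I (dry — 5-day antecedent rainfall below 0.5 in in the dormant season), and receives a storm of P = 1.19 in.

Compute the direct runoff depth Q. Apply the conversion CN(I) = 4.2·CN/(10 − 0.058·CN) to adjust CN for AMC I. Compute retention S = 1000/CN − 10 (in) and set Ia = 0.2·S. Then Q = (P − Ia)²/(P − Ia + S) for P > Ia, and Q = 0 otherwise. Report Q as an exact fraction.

Dry (AMC I): CN(I) = 4.2·62/(10 − 0.058·62) = (1302/5)/(1601/250) = 65100/1601 ≈ 40.662
S = 1000/(65100/1601) − 10 = 9500/651 in ≈ 14.593 in
Initial abstraction Ia = S/5 = (9500/651)/5 = 1900/651 ≈ 2.919 in
P = 1.190 ≤ Ia = 2.919 in: entire storm abstracted, Q = 0.

Q = 0 in ≈ 0.000 in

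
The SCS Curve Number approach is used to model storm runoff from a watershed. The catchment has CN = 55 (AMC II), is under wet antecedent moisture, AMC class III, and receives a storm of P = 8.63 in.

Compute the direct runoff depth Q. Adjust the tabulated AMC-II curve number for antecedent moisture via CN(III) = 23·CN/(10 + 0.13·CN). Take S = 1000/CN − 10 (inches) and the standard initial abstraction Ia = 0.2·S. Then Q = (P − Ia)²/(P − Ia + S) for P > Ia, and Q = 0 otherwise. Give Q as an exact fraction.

Adjust CN=55 to AMC III: 23·55/(10 + 0.13·55) → 1265 ÷ (343/20) = 25300/343 ≈ 73.761
S = 1000/(25300/343) − 10 = 900/253 in ≈ 3.557 in
Ia = 0.2·(900/253) = 180/253 in ≈ 0.711 in
Since P=8.630 > Ia=0.711: effective rainfall P−Ia = 200339/25300 in
Q = (200339/25300)²/((200339/25300) + 900/253) = (40135714921/640090000)/(290339/25300) = 40135714921/7345576700 in ≈ 5.464 in

Q = 40135714921/7345576700 in ≈ 5.464 in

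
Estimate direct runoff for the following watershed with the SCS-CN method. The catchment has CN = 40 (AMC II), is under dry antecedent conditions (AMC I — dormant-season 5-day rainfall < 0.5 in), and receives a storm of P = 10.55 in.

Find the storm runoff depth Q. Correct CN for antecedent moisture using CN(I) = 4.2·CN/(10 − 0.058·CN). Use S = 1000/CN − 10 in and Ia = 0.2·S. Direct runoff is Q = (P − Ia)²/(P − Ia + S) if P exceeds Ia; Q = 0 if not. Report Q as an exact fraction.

Q = 227529/766780 in ≈ 0.297 in

Dry (AMC I): CN(I) = 4.2·40/(10 − 0.058·40) = 168/(192/25) = 175/8 ≈ 21.875
Retention S: 1000/CN − 10 with CN=21.875 → S = 250/7 ≈ 35.714 in
Ia = 0.2·(250/7) = 50/7 in ≈ 7.143 in
Since P=10.550 > Ia=7.143: effective rainfall P−Ia = 477/140 in
Q: (477/140)² ÷ (5477/140) = 227529/766780 in (≈ 0.297 in)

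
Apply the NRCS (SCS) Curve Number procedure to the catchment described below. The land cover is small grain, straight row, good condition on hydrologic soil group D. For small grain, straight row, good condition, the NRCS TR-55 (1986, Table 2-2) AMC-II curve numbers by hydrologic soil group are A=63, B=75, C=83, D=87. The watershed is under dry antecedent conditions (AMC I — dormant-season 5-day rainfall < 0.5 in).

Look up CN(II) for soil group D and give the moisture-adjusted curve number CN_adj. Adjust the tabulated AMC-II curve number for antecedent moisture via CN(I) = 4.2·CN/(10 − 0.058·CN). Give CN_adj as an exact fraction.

CN_adj = 182700/2477 ≈ 73.759

NRCS table: small grain, straight row, good condition, soil group D → CN(II) = 87
CN(I) from CN(II)=87: (4.2·87)/(10 − 0.058·87) = 182700/2477 ≈ 73.759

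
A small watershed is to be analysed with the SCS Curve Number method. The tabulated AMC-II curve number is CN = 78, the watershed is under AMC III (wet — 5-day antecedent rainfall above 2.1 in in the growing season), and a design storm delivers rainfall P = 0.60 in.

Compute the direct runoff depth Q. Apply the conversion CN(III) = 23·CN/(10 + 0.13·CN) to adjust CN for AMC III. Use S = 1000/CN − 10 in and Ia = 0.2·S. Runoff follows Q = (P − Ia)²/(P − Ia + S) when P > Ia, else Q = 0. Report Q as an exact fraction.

CN(III) from CN(II)=78: (23·78)/(10 + 0.13·78) = 89700/1007 ≈ 89.076
Max retention: S = 1000/(89700/1007) − 10 = 1100/897 in (≈ 1.226 in)
Initial abstraction Ia = S/5 = (1100/897)/5 = 220/897 ≈ 0.245 in
Excess rainfall: 0.600 − 0.245 = 0.355 in; P > Ia so Q > 0
Q = (1591/4485)²/((1591/4485) + 1100/897) = (2531281/20115225)/(7091/4485) = 2531281/31803135 in ≈ 0.080 in

Q = 2531281/31803135 in ≈ 0.080 in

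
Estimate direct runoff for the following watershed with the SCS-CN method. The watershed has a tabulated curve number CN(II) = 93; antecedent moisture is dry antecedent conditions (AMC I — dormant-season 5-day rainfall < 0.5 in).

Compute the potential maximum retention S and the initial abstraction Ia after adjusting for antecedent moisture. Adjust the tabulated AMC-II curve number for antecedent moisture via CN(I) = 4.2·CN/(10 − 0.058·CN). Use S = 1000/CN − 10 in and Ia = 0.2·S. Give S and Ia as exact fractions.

S = 500/279 in ≈ 1.792 in; Ia = 100/279 in ≈ 0.358 in

CN(I) from CN(II)=93: (4.2·93)/(10 − 0.058·93) = 27900/329 ≈ 84.802
S = 1000/(27900/329) − 10 = 500/279 in ≈ 1.792 in
Ia = 0.2·(500/279) = 100/279 in ≈ 0.358 in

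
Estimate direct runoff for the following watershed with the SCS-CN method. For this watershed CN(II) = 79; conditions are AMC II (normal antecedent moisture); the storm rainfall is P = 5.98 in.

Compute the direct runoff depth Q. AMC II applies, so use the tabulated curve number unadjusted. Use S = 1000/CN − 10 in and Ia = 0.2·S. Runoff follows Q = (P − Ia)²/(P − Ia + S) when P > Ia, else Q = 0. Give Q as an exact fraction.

CN(II) = 79; AMC II needs no correction.
Max retention: S = 1000/79 − 10 = 210/79 in (≈ 2.658 in)
Ia = 0.2S: 0.2·2.658 = 0.532 in (exactly 42/79)
P − Ia = 5.980 − 0.532 = 21521/3950 ≈ 5.448 in (> 0, runoff occurs)
Q = (21521/3950)²/((21521/3950) + 210/79) = (463153441/15602500)/(32021/3950) = 463153441/126482950 in ≈ 3.662 in

Q = 463153441/126482950 in ≈ 3.662 in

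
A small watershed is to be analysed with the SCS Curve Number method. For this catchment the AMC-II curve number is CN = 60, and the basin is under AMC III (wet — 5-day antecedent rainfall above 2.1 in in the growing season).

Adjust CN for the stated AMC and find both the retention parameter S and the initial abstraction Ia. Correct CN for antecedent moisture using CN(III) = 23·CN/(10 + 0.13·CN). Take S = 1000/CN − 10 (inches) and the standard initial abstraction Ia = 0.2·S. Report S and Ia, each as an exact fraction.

CN(III) from CN(II)=60: (23·60)/(10 + 0.13·60) = 6900/89 ≈ 77.528
S = 1000/(6900/89) − 10 = 200/69 in ≈ 2.899 in
Initial abstraction Ia = S/5 = (200/69)/5 = 40/69 ≈ 0.580 in

S = 200/69 in ≈ 2.899 in; Ia = 40/69 in ≈ 0.580 in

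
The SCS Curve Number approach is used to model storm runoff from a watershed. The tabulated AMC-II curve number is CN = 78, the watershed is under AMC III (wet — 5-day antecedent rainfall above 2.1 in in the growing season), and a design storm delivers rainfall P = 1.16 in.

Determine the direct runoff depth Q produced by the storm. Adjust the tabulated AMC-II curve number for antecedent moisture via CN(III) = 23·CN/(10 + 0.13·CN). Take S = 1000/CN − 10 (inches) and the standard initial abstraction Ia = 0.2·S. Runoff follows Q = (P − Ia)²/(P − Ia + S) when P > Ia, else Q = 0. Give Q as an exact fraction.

Q = 420783169/1076691525 in ≈ 0.391 in

Wet (AMC III): CN(III) = 23·78/(10 + 0.13·78) = 1794/(1007/50) = 89700/1007 ≈ 89.076
S = 1000/(89700/1007) − 10 = 1100/897 in ≈ 1.226 in
Ia = 0.2S: 0.2·1.226 = 0.245 in (exactly 220/897)
Excess rainfall: 1.160 − 0.245 = 0.915 in; P > Ia so Q > 0
Q = (20513/22425)²/((20513/22425) + 1100/897) = (420783169/502880625)/(48013/22425) = 420783169/1076691525 in ≈ 0.391 in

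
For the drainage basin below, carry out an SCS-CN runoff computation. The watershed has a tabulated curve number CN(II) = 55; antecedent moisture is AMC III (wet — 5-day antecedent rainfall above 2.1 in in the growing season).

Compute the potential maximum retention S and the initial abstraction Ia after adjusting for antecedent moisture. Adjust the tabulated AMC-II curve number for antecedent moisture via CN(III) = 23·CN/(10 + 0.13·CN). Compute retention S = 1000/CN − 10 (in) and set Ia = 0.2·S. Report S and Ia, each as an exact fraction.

Adjust CN=55 to AMC III: 23·55/(10 + 0.13·55) → 1265 ÷ (343/20) = 25300/343 ≈ 73.761
S = 1000/(25300/343) − 10 = 900/253 in ≈ 3.557 in
Ia = 0.2·(900/253) = 180/253 in ≈ 0.711 in

S = 900/253 in ≈ 3.557 in; Ia = 180/253 in ≈ 0.711 in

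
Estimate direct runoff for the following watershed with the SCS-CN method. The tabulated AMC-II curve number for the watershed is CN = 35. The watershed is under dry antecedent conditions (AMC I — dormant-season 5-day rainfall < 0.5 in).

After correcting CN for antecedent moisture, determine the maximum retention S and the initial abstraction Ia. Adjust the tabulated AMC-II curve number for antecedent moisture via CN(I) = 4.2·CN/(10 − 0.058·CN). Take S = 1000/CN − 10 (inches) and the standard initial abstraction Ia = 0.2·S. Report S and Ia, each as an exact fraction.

Adjust CN=35 to AMC I: 4.2·35/(10 − 0.058·35) → 147 ÷ (797/100) = 14700/797 ≈ 18.444
Retention S: 1000/CN − 10 with CN=18.444 → S = 6500/147 ≈ 44.218 in
Ia = 0.2·(6500/147) = 1300/147 in ≈ 8.844 in

S = 6500/147 in ≈ 44.218 in; Ia = 1300/147 in ≈ 8.844 in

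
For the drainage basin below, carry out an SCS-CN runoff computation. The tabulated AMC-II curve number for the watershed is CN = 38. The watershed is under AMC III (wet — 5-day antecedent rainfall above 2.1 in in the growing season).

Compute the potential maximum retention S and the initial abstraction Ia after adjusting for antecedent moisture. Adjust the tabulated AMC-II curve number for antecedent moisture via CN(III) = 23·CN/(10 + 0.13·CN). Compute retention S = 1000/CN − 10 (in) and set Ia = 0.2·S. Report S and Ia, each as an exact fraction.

CN(III) from CN(II)=38: (23·38)/(10 + 0.13·38) = 43700/747 ≈ 58.501
S = 1000/(43700/747) − 10 = 3100/437 in ≈ 7.094 in
Ia = 0.2S: 0.2·7.094 = 1.419 in (exactly 620/437)

S = 3100/437 in ≈ 7.094 in; Ia = 620/437 in ≈ 1.419 in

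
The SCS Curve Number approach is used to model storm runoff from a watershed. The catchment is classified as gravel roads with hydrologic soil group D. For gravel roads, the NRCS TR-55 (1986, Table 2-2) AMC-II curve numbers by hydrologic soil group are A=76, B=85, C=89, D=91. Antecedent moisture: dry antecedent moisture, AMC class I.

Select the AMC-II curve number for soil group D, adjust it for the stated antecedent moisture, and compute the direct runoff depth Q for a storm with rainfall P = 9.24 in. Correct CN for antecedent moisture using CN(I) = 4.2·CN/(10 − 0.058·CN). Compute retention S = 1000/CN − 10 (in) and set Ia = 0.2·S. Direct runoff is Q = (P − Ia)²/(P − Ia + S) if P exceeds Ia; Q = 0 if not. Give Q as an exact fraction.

Q = 2166809401/313451775 in ≈ 6.913 in

NRCS table: gravel roads, soil group D → CN(II) = 91
Dry (AMC I): CN(I) = 4.2·91/(10 − 0.058·91) = (1911/5)/(2361/500) = 63700/787 ≈ 80.940
Max retention: S = 1000/(63700/787) − 10 = 1500/637 in (≈ 2.355 in)
Ia = 0.2S: 0.2·2.355 = 0.471 in (exactly 300/637)
Since P=9.240 > Ia=0.471: effective rainfall P−Ia = 139647/15925 in
Runoff Q = (P−Ia)²/(P−Ia+S) = (8.769)²/(8.769+2.355) = 2166809401/313451775 ≈ 6.913 in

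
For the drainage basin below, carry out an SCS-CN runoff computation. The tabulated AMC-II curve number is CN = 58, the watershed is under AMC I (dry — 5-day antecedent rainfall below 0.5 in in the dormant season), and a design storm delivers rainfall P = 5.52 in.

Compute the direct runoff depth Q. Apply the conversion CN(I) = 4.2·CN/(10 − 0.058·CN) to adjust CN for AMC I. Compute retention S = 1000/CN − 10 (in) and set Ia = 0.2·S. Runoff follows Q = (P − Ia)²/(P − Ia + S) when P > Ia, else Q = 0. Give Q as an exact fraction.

Q = 1128002/5075725 in ≈ 0.222 in

CN(I) from CN(II)=58: (4.2·58)/(10 − 0.058·58) = 2900/79 ≈ 36.709
Retention S: 1000/CN − 10 with CN=36.709 → S = 500/29 ≈ 17.241 in
Ia = 0.2S: 0.2·17.241 = 3.448 in (exactly 100/29)
Excess rainfall: 5.520 − 3.448 = 2.072 in; P > Ia so Q > 0
Q = (1502/725)²/((1502/725) + 500/29) = (2256004/525625)/(14002/725) = 1128002/5075725 in ≈ 0.222 in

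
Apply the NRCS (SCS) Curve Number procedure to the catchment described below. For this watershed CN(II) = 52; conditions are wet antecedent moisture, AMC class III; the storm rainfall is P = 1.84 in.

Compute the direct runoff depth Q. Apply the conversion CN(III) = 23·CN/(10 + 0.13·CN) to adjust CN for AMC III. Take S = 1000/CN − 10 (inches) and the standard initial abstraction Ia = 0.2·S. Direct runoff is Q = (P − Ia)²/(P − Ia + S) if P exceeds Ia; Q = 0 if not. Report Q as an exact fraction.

CN(III) from CN(II)=52: (23·52)/(10 + 0.13·52) = 29900/419 ≈ 71.360
Retention S: 1000/CN − 10 with CN=71.360 → S = 1200/299 ≈ 4.013 in
Ia = 0.2·(1200/299) = 240/299 in ≈ 0.803 in
Excess rainfall: 1.840 − 0.803 = 1.037 in; P > Ia so Q > 0
Q = (7754/7475)²/((7754/7475) + 1200/299) = (60124516/55875625)/(37754/7475) = 30062258/141105575 in ≈ 0.213 in

Q = 30062258/141105575 in ≈ 0.213 in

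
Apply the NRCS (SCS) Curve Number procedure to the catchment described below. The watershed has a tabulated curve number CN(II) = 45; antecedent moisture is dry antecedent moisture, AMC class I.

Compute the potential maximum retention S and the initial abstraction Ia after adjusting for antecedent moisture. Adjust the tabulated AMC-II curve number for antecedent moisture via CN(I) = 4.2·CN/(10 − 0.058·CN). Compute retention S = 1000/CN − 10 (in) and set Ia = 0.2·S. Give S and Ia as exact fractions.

S = 5500/189 in ≈ 29.101 in; Ia = 1100/189 in ≈ 5.820 in

CN(I) from CN(II)=45: (4.2·45)/(10 − 0.058·45) = 18900/739 ≈ 25.575
S = 1000/(18900/739) − 10 = 5500/189 in ≈ 29.101 in
Initial abstraction Ia = S/5 = (5500/189)/5 = 1100/189 ≈ 5.820 in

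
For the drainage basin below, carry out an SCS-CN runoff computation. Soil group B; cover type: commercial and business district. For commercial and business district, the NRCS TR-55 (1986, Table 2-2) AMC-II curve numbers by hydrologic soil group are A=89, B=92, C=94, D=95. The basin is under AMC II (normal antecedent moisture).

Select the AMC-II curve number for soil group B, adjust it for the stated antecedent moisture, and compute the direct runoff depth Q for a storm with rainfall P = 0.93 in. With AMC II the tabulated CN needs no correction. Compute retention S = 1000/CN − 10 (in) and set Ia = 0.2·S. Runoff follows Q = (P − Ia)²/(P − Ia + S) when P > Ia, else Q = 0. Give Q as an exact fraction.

NRCS table: commercial and business district, soil group B → CN(II) = 92
CN(II) = 92; AMC II needs no correction.
Max retention: S = 1000/92 − 10 = 20/23 in (≈ 0.870 in)
Ia = 0.2·(20/23) = 4/23 in ≈ 0.174 in
Excess rainfall: 0.930 − 0.174 = 0.756 in; P > Ia so Q > 0
Q: (1739/2300)² ÷ (3739/2300) = 3024121/8599700 in (≈ 0.352 in)

Q = 3024121/8599700 in ≈ 0.352 in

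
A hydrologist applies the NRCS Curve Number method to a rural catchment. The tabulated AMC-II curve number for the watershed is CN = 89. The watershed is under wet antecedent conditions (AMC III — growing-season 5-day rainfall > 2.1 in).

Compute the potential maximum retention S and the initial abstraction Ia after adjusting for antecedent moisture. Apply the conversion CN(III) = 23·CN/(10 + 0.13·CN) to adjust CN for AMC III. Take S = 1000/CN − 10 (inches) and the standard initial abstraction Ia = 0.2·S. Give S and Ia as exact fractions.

Wet (AMC III): CN(III) = 23·89/(10 + 0.13·89) = 2047/(2157/100) = 204700/2157 ≈ 94.900
Max retention: S = 1000/(204700/2157) − 10 = 1100/2047 in (≈ 0.537 in)
Ia = 0.2S: 0.2·0.537 = 0.107 in (exactly 220/2047)

S = 1100/2047 in ≈ 0.537 in; Ia = 220/2047 in ≈ 0.107 in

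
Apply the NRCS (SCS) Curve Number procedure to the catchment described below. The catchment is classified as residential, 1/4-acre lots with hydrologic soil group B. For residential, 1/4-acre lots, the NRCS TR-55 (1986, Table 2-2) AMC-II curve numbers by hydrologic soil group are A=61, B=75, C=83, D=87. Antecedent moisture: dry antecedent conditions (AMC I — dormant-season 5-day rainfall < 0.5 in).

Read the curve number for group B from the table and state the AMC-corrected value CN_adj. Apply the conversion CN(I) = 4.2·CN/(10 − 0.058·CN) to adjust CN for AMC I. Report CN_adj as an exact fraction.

NRCS table: residential, 1/4-acre lots, soil group B → CN(II) = 75
Dry (AMC I): CN(I) = 4.2·75/(10 − 0.058·75) = 315/(113/20) = 6300/113 ≈ 55.752

CN_adj = 6300/113 ≈ 55.752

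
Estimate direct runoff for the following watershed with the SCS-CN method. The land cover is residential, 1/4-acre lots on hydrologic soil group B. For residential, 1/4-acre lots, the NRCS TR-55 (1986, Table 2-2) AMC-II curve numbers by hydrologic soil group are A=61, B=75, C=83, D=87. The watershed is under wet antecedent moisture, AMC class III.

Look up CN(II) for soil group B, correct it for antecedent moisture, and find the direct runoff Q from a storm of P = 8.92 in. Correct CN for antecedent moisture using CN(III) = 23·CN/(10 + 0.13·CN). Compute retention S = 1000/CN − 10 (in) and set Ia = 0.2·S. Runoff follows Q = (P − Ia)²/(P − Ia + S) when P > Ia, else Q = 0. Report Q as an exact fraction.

Q = 221622769/29992575 in ≈ 7.389 in

NRCS table: residential, 1/4-acre lots, soil group B → CN(II) = 75
Adjust CN=75 to AMC III: 23·75/(10 + 0.13·75) → 1725 ÷ (79/4) = 6900/79 ≈ 87.342
S = 1000/(6900/79) − 10 = 100/69 in ≈ 1.449 in
Ia = 0.2·(100/69) = 20/69 in ≈ 0.290 in
Since P=8.920 > Ia=0.290: effective rainfall P−Ia = 14887/1725 in
Runoff Q = (P−Ia)²/(P−Ia+S) = (8.630)²/(8.630+1.449) = 221622769/29992575 ≈ 7.389 in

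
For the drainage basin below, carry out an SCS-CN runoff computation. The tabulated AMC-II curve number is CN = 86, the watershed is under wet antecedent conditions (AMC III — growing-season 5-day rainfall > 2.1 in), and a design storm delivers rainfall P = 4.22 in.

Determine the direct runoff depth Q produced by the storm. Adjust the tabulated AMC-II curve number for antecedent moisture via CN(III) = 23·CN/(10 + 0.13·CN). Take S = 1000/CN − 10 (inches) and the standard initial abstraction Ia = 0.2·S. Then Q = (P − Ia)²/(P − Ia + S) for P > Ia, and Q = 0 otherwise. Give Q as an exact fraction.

Q = 40674419041/11703776550 in ≈ 3.475 in

Wet (AMC III): CN(III) = 23·86/(10 + 0.13·86) = 1978/(1059/50) = 98900/1059 ≈ 93.390
Max retention: S = 1000/(98900/1059) − 10 = 700/989 in (≈ 0.708 in)
Ia = 0.2S: 0.2·0.708 = 0.142 in (exactly 140/989)
P − Ia = 4.220 − 0.142 = 201679/49450 ≈ 4.078 in (> 0, runoff occurs)
Q = (201679/49450)²/((201679/49450) + 700/989) = (40674419041/2445302500)/(236679/49450) = 40674419041/11703776550 in ≈ 3.475 in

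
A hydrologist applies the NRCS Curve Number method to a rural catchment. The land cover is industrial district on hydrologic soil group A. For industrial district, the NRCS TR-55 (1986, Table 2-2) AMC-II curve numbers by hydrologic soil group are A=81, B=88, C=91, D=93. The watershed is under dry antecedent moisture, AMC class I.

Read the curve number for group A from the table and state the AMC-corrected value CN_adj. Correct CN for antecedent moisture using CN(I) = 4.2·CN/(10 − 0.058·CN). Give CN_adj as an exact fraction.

NRCS table: industrial district, soil group A → CN(II) = 81
CN(I) from CN(II)=81: (4.2·81)/(10 − 0.058·81) = 170100/2651 ≈ 64.164

CN_adj = 170100/2651 ≈ 64.164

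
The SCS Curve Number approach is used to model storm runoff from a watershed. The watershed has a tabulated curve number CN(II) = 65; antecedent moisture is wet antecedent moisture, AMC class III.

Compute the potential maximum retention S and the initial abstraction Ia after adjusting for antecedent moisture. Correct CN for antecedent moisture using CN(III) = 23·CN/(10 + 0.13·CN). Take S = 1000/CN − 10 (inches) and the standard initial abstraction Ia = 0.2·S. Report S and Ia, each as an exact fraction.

CN(III) from CN(II)=65: (23·65)/(10 + 0.13·65) = 29900/369 ≈ 81.030
Max retention: S = 1000/(29900/369) − 10 = 700/299 in (≈ 2.341 in)
Initial abstraction Ia = S/5 = (700/299)/5 = 140/299 ≈ 0.468 in

S = 700/299 in ≈ 2.341 in; Ia = 140/299 in ≈ 0.468 in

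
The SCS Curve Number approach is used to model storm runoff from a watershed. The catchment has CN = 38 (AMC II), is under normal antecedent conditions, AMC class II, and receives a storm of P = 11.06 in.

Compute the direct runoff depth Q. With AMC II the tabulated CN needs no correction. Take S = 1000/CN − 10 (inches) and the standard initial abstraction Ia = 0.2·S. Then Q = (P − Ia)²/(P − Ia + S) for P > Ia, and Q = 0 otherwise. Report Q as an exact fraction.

Q = 54863649/21761650 in ≈ 2.521 in

CN(II) = 38; AMC II needs no correction.
S = 1000/38 − 10 = 310/19 in ≈ 16.316 in
Initial abstraction Ia = S/5 = (310/19)/5 = 62/19 ≈ 3.263 in
Excess rainfall: 11.060 − 3.263 = 7.797 in; P > Ia so Q > 0
Q = (7407/950)²/((7407/950) + 310/19) = (54863649/902500)/(22907/950) = 54863649/21761650 in ≈ 2.521 in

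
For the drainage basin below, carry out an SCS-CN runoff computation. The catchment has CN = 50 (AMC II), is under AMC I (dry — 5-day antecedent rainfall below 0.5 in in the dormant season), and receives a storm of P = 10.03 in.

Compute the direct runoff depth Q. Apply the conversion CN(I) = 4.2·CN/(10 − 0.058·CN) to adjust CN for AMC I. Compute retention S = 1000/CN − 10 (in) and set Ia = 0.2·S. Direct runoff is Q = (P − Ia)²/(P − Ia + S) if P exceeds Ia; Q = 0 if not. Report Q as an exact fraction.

CN(I) from CN(II)=50: (4.2·50)/(10 − 0.058·50) = 2100/71 ≈ 29.577
Max retention: S = 1000/(2100/71) − 10 = 500/21 in (≈ 23.810 in)
Initial abstraction Ia = S/5 = (500/21)/5 = 100/21 ≈ 4.762 in
Excess rainfall: 10.030 − 4.762 = 5.268 in; P > Ia so Q > 0
Q: (11063/2100)² ÷ (61063/2100) = 122389969/128232300 in (≈ 0.954 in)

Q = 122389969/128232300 in ≈ 0.954 in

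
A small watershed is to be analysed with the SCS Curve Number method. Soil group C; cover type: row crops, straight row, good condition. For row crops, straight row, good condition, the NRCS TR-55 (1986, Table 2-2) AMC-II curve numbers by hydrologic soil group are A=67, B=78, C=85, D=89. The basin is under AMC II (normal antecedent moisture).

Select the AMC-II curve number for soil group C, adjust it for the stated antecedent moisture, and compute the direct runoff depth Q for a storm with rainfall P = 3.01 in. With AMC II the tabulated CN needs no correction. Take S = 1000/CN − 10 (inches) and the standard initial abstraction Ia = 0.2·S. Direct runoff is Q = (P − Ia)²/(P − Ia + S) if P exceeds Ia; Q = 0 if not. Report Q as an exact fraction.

NRCS table: row crops, straight row, good condition, soil group C → CN(II) = 85
AMC II — tabulated CN = 85 applies directly.
S = 1000/85 − 10 = 30/17 in ≈ 1.765 in
Ia = 0.2·(30/17) = 6/17 in ≈ 0.353 in
P − Ia = 3.010 − 0.353 = 4517/1700 ≈ 2.657 in (> 0, runoff occurs)
Runoff Q = (P−Ia)²/(P−Ia+S) = (2.657)²/(2.657+1.765) = 20403289/12778900 ≈ 1.597 in

Q = 20403289/12778900 in ≈ 1.597 in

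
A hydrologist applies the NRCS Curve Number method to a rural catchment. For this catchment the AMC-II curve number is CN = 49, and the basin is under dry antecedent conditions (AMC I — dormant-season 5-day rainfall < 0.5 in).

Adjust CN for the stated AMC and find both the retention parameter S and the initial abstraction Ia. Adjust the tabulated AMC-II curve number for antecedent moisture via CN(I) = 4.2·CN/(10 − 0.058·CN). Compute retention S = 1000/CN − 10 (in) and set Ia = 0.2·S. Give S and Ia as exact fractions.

Dry (AMC I): CN(I) = 4.2·49/(10 − 0.058·49) = (1029/5)/(3579/500) = 34300/1193 ≈ 28.751
S = 1000/(34300/1193) − 10 = 8500/343 in ≈ 24.781 in
Ia = 0.2·(8500/343) = 1700/343 in ≈ 4.956 in

S = 8500/343 in ≈ 24.781 in; Ia = 1700/343 in ≈ 4.956 in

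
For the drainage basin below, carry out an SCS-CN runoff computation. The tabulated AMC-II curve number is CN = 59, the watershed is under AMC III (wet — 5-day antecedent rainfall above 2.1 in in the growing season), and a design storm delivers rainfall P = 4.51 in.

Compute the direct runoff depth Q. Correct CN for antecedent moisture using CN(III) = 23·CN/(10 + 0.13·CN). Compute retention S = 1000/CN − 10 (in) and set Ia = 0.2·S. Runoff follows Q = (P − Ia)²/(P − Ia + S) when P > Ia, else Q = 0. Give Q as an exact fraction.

Adjust CN=59 to AMC III: 23·59/(10 + 0.13·59) → 1357 ÷ (1767/100) = 135700/1767 ≈ 76.797
Max retention: S = 1000/(135700/1767) − 10 = 4100/1357 in (≈ 3.021 in)
Initial abstraction Ia = S/5 = (4100/1357)/5 = 820/1357 ≈ 0.604 in
Since P=4.510 > Ia=0.604: effective rainfall P−Ia = 530007/135700 in
Q = (530007/135700)²/((530007/135700) + 4100/1357) = (280907420049/18414490000)/(940007/135700) = 6851400489/3111193900 in ≈ 2.202 in

Q = 6851400489/3111193900 in ≈ 2.202 in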